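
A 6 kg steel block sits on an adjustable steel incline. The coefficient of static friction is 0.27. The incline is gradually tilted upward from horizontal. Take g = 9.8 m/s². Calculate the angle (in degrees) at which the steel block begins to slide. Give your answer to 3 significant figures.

At the threshold of sliding, static friction is at its maximum μ_s N and exactly balances the weight component along the incline: mg sin θ = μ_s mg cos θ.
Hence tan θ = μ_s = 0.27, so θ = arctan(0.27) = 15.1096°.

15.1°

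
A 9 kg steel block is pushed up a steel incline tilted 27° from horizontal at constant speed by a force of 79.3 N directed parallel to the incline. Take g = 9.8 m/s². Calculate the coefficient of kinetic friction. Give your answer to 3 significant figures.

0.500

At constant speed ΣF = 0 along the incline. The applied 79.3 N acts up the slope; the weight component mg sin 27° = 40.042 N and kinetic friction μN both act down the slope.
So 79.3 = 40.042 + μ × 78.587, giving μ = (79.3 − 40.042) / 78.587 = 0.4995.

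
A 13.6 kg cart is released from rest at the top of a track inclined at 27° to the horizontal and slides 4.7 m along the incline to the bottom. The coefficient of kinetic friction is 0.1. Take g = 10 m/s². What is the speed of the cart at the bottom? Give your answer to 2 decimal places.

5.86 m/s

The weight component along the incline is mg sin 27° = 61.743 N and the normal force is N = mg cos 27° = 121.177 N.
Friction up the slope is f = μN = 0.1 × 121.177 = 12.118 N, so the net downslope force is 61.743 − 12.118 = 49.625 N and a = 49.625 / 13.6 = 3.6489 m/s².
Starting from rest over a distance of 4.7 m, v² = 2aL = 2 × 3.6489 × 4.7 = 34.2997, so v = 5.8566 m/s.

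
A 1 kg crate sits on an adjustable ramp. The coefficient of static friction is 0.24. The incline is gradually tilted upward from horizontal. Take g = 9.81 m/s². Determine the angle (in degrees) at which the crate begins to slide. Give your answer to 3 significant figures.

At the threshold of sliding, static friction is at its maximum μ_s N and exactly balances the weight component along the incline: mg sin θ = μ_s mg cos θ.
Hence tan θ = μ_s = 0.24, so θ = arctan(0.24) = 13.4957°.

13.5°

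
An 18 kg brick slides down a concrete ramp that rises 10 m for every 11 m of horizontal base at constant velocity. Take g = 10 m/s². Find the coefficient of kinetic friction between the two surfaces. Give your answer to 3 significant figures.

0.909

At constant velocity the net force along the incline is zero: mg sin 42.27° = μ mg cos 42.27°.
So μ = tan 42.27° = 0.6727 / 0.7399 = 0.9092.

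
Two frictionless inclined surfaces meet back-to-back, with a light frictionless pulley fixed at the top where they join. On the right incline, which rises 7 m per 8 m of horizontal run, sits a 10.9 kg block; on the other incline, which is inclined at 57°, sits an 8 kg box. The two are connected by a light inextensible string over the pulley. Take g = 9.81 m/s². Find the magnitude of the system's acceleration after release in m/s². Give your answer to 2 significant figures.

0.24 m/s²

Resolve each weight along its own incline: the 10.9 kg mass has component 10.9 × 9.81 × sin 41.19° = 70.413 N down its slope, and the 8 kg mass has 8 × 9.81 × sin 57° = 65.819 N down its slope.
The 10.9 kg side's 70.413 N exceeds the other side's 65.819 N, so that mass slides down and the 8 kg mass slides up. Taking that direction as positive, Newton's second law for the whole system gives 70.413 − 65.819 = (10.9 + 8) a, so a = 4.594 / 18.9 = 0.2431 m/s².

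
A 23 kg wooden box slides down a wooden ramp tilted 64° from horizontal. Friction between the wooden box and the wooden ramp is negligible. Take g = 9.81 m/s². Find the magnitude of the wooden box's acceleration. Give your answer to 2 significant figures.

8.8 m/s²

Resolving the weight along the incline: the component pulling the wooden box down the slope is mg sin 64° = 23 × 9.81 × 0.8988 = 202.796 N, and the normal force is N = mg cos 64° = 23 × 9.81 × 0.4384 = 98.916 N.
With no friction the net force along the incline is 202.796 N, so a = g sin 64° = 202.796 / 23 = 8.8172 m/s².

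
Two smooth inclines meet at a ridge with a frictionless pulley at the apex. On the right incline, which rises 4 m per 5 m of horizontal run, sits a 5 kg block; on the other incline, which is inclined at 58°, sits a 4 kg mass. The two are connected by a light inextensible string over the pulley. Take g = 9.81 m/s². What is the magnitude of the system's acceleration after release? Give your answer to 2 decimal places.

0.29 m/s²

Resolve each weight along its own incline: the 5 kg mass has component 5 × 9.81 × sin 38.66° = 30.641 N down its slope, and the 4 kg mass has 4 × 9.81 × sin 58° = 33.277 N down its slope.
The 4 kg side's 33.277 N exceeds the other side's 30.641 N, so that mass slides down and the 5 kg mass slides up. Taking that direction as positive, Newton's second law for the whole system gives 33.277 − 30.641 = (5 + 4) a, so a = 2.636 / 9 = 0.2929 m/s².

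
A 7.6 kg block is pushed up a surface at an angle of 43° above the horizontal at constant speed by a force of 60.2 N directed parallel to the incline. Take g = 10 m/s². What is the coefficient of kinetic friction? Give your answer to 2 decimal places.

0.15

At constant speed ΣF = 0 along the incline. The applied 60.2 N acts up the slope; the weight component mg sin 43° = 51.832 N and kinetic friction μN both act down the slope.
So 60.2 = 51.832 + μ × 55.583, giving μ = (60.2 − 51.832) / 55.583 = 0.1505.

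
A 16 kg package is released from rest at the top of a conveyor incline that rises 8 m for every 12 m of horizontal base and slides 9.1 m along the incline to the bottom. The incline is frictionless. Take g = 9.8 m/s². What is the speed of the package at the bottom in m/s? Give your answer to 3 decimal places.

The weight component along the incline is mg sin 33.69° = 86.977 N and the normal force is N = mg cos 33.69° = 130.465 N.
With no friction, a = g sin 33.69° = 5.4361 m/s².
Starting from rest over a distance of 9.1 m, v² = 2aL = 2 × 5.4361 × 9.1 = 98.9370, so v = 9.9467 m/s.

9.947 m/s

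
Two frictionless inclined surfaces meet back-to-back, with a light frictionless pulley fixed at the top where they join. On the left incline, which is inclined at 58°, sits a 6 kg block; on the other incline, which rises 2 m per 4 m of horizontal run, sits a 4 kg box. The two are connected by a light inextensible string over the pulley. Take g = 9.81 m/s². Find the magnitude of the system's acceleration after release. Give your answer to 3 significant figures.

3.24 m/s²

Resolve each weight along its own incline: the 6 kg mass has component 6 × 9.81 × sin 58° = 49.916 N down its slope, and the 4 kg mass has 4 × 9.81 × sin 26.57° = 17.549 N down its slope.
The 6 kg side's 49.916 N exceeds the other side's 17.549 N, so that mass slides down and the 4 kg mass slides up. Taking that direction as positive, Newton's second law for the whole system gives 49.916 − 17.549 = (6 + 4) a, so a = 32.367 / 10 = 3.2367 m/s².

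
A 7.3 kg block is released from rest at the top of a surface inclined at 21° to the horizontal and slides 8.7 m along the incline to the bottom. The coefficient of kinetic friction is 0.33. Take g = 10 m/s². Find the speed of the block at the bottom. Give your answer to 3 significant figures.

2.96 m/s

The weight component along the incline is mg sin 21° = 26.161 N and the normal force is N = mg cos 21° = 68.151 N.
Friction up the slope is f = μN = 0.33 × 68.151 = 22.490 N, so the net downslope force is 26.161 − 22.490 = 3.671 N and a = 3.671 / 7.3 = 0.5029 m/s².
Starting from rest over a distance of 8.7 m, v² = 2aL = 2 × 0.5029 × 8.7 = 8.7505, so v = 2.9581 m/s.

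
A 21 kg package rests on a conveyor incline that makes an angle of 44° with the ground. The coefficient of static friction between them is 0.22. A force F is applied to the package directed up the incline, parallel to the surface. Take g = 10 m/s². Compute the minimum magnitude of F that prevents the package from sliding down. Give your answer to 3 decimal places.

The normal force is N = mg cos 44° = 151.061 N. With F at its minimum the package is on the verge of sliding down, so static friction is at its maximum μ_s N = 0.22 × 151.061 = 33.233 N and acts up the slope.
Equilibrium along the incline: F + μ_s N = mg sin 44°, so F = 145.878 − 33.233 = 112.645 N.

112.645 N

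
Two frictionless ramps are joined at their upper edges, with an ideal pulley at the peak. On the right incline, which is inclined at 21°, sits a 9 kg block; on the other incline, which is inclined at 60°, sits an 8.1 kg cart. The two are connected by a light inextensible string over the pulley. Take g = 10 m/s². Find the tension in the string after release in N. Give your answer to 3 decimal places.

Resolve each weight along its own incline: the 9 kg mass has component 9 × 10 × sin 21° = 32.253 N down its slope, and the 8.1 kg mass has 8.1 × 10 × sin 60° = 70.148 N down its slope.
The 8.1 kg side's 70.148 N exceeds the other side's 32.253 N, so that mass slides down and the 9 kg mass slides up. Taking that direction as positive, Newton's second law for the whole system gives 70.148 − 32.253 = (9 + 8.1) a, so a = 37.895 / 17.1 = 2.2161 m/s².
For the 9 kg mass (up-slope positive): T − 32.253 = 9 × 2.2161, so T = 52.198 N.

52.198 N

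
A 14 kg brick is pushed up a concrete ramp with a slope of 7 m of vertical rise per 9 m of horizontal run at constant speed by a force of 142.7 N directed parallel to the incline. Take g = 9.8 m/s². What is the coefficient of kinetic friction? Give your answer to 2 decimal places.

0.54

At constant speed ΣF = 0 along the incline. The applied 142.7 N acts up the slope; the weight component mg sin 37.87° = 84.233 N and kinetic friction μN both act down the slope.
So 142.7 = 84.233 + μ × 108.299, giving μ = (142.7 − 84.233) / 108.299 = 0.5399.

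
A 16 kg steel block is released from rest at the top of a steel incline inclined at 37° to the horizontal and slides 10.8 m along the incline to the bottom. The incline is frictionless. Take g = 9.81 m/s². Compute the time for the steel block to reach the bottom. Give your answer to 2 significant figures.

1.9 s

The weight component along the incline is mg sin 37° = 94.461 N and the normal force is N = mg cos 37° = 125.354 N.
With no friction, a = g sin 37° = 5.9038 m/s².
Starting from rest, L = ½at², so t = √(2L/a) = √(2 × 10.8 / 5.9038) = 1.9128 s.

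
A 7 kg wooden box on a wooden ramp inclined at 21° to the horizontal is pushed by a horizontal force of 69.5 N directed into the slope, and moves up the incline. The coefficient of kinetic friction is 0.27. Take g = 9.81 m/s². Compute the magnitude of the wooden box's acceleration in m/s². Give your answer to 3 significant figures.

The horizontal push has components F cos 21° = 69.5 × 0.9336 = 64.885 N up the incline and F sin 21° = 69.5 × 0.3584 = 24.909 N pressing into the surface.
The normal force is therefore N = mg cos 21° + F sin 21° = 64.110 + 24.909 = 89.019 N, and kinetic friction down the slope is μN = 0.27 × 89.019 = 24.035 N.
Along the incline: F cos 21° − mg sin 21° − μN = ma, so 64.885 − 24.611 − 24.035 = 7 a, giving a = 2.3199 m/s².

2.32 m/s²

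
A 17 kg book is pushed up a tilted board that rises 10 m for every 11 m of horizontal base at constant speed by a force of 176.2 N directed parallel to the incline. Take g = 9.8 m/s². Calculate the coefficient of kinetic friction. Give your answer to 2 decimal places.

At constant speed ΣF = 0 along the incline. The applied 176.2 N acts up the slope; the weight component mg sin 42.27° = 112.067 N and kinetic friction μN both act down the slope.
So 176.2 = 112.067 + μ × 123.274, giving μ = (176.2 − 112.067) / 123.274 = 0.5202.

0.52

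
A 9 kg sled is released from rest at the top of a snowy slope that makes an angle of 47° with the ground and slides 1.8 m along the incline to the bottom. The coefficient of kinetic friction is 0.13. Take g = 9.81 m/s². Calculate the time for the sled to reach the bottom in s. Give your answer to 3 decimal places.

The weight component along the incline is mg sin 47° = 64.571 N and the normal force is N = mg cos 47° = 60.214 N.
Friction up the slope is f = μN = 0.13 × 60.214 = 7.828 N, so the net downslope force is 64.571 − 7.828 = 56.743 N and a = 56.743 / 9 = 6.3048 m/s².
Starting from rest, L = ½at², so t = √(2L/a) = √(2 × 1.8 / 6.3048) = 0.7556 s.

0.756 s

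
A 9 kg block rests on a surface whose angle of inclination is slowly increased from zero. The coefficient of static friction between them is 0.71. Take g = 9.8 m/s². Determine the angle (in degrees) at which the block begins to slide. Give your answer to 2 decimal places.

35.37°

At the threshold of sliding, static friction is at its maximum μ_s N and exactly balances the weight component along the incline: mg sin θ = μ_s mg cos θ.
Hence tan θ = μ_s = 0.71, so θ = arctan(0.71) = 35.3748°.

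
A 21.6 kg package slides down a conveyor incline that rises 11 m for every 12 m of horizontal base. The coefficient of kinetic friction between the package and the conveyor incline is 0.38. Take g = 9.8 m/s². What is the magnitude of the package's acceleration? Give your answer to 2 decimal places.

3.88 m/s²

Resolving the weight along the incline: the component pulling the package down the slope is mg sin 42.51° = 21.6 × 9.8 × 0.6757 = 143.032 N, and the normal force is N = mg cos 42.51° = 21.6 × 9.8 × 0.7372 = 156.050 N.
Kinetic friction acts up the slope with magnitude f = μN = 0.38 × 156.050 = 59.299 N.
Net force along the incline is 143.032 − 59.299 = 83.733 N, so a = 83.733 / 21.6 = 3.8765 m/s².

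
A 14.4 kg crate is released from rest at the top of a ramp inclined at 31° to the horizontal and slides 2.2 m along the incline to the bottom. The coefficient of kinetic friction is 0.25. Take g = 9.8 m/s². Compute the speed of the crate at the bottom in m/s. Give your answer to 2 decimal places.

3.60 m/s

The weight component along the incline is mg sin 31° = 72.682 N and the normal force is N = mg cos 31° = 120.963 N.
Friction up the slope is f = μN = 0.25 × 120.963 = 30.241 N, so the net downslope force is 72.682 − 30.241 = 42.441 N and a = 42.441 / 14.4 = 2.9473 m/s².
Starting from rest over a distance of 2.2 m, v² = 2aL = 2 × 2.9473 × 2.2 = 12.9681, so v = 3.6011 m/s.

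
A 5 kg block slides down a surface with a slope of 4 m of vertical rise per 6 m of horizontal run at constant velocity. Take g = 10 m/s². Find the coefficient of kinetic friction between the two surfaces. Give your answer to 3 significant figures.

At constant velocity the net force along the incline is zero: mg sin 33.69° = μ mg cos 33.69°.
So μ = tan 33.69° = 0.5547 / 0.8321 = 0.6666.

0.667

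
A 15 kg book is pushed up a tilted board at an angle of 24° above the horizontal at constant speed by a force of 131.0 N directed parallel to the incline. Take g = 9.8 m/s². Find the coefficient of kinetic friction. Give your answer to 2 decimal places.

0.53

At constant speed ΣF = 0 along the incline. The applied 131.0 N acts up the slope; the weight component mg sin 24° = 59.790 N and kinetic friction μN both act down the slope.
So 131.0 = 59.790 + μ × 134.291, giving μ = (131.0 − 59.790) / 134.291 = 0.5303.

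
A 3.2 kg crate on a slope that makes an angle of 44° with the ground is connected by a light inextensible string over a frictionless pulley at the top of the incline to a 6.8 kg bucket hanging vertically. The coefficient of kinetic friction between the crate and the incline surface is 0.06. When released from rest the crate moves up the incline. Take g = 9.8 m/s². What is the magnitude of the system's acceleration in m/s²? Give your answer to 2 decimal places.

4.35 m/s²

For the crate on the incline: the weight component along the slope is m₁g sin 44° = 3.2 × 9.8 × 0.6947 = 21.786 N and the normal force is N = m₁g cos 44° = 22.558 N.
Kinetic friction opposes the crate's motion up the incline: f = μN = 0.06 × 22.558 = 1.353 N acting down the slope.
Newton's second law for the crate (up-slope positive): T − 21.786 − 1.353 = 3.2 a. For the hanging bucket (downward positive): 6.8 × 9.8 − T = 6.8 a.
Adding the two equations eliminates T: 43.501 = 10 a, so a = 4.3501 m/s².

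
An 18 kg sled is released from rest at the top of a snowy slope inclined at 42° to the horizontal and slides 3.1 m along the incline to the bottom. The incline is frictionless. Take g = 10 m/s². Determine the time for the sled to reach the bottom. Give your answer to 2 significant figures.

0.96 s

The weight component along the incline is mg sin 42° = 120.444 N and the normal force is N = mg cos 42° = 133.766 N.
With no friction, a = g sin 42° = 6.6913 m/s².
Starting from rest, L = ½at², so t = √(2L/a) = √(2 × 3.1 / 6.6913) = 0.9626 s.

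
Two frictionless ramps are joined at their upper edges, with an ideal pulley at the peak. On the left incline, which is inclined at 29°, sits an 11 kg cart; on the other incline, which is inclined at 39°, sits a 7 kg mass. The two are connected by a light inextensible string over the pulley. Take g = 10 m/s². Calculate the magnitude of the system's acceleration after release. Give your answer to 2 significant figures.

Resolve each weight along its own incline: the 11 kg mass has component 11 × 10 × sin 29° = 53.329 N down its slope, and the 7 kg mass has 7 × 10 × sin 39° = 44.052 N down its slope.
The 11 kg side's 53.329 N exceeds the other side's 44.052 N, so that mass slides down and the 7 kg mass slides up. Taking that direction as positive, Newton's second law for the whole system gives 53.329 − 44.052 = (11 + 7) a, so a = 9.277 / 18 = 0.5154 m/s².

0.52 m/s²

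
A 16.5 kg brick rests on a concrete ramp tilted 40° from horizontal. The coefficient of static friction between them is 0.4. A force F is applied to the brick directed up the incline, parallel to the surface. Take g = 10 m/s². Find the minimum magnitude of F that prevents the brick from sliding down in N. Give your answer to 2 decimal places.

The normal force is N = mg cos 40° = 126.397 N. With F at its minimum the brick is on the verge of sliding down, so static friction is at its maximum μ_s N = 0.4 × 126.397 = 50.559 N and acts up the slope.
Equilibrium along the incline: F + μ_s N = mg sin 40°, so F = 106.060 − 50.559 = 55.501 N.

55.50 N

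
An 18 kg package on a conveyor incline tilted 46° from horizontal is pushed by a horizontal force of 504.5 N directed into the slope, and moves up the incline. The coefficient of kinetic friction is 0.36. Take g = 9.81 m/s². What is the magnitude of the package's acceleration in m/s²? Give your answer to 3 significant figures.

The horizontal push has components F cos 46° = 504.5 × 0.6947 = 350.476 N up the incline and F sin 46° = 504.5 × 0.7193 = 362.887 N pressing into the surface.
The normal force is therefore N = mg cos 46° + F sin 46° = 122.670 + 362.887 = 485.557 N, and kinetic friction down the slope is μN = 0.36 × 485.557 = 174.801 N.
Along the incline: F cos 46° − mg sin 46° − μN = ma, so 350.476 − 127.014 − 174.801 = 18 a, giving a = 2.7034 m/s².

2.70 m/s²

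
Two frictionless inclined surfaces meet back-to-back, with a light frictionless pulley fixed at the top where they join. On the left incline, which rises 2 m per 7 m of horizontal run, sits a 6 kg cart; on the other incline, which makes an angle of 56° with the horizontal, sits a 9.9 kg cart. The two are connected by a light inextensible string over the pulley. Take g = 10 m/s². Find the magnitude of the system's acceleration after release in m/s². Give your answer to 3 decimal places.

4.125 m/s²

Resolve each weight along its own incline: the 6 kg mass has component 6 × 10 × sin 15.95° = 16.483 N down its slope, and the 9.9 kg mass has 9.9 × 10 × sin 56° = 82.075 N down its slope.
The 9.9 kg side's 82.075 N exceeds the other side's 16.483 N, so that mass slides down and the 6 kg mass slides up. Taking that direction as positive, Newton's second law for the whole system gives 82.075 − 16.483 = (6 + 9.9) a, so a = 65.592 / 15.9 = 4.1253 m/s².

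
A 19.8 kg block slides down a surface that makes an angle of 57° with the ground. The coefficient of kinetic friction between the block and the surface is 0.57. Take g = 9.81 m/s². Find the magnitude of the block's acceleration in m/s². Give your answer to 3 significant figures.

Resolving the weight along the incline: the component pulling the block down the slope is mg sin 57° = 19.8 × 9.81 × 0.8387 = 162.907 N, and the normal force is N = mg cos 57° = 19.8 × 9.81 × 0.5446 = 105.782 N.
Kinetic friction acts up the slope with magnitude f = μN = 0.57 × 105.782 = 60.296 N.
Net force along the incline is 162.907 − 60.296 = 102.611 N, so a = 102.611 / 19.8 = 5.1824 m/s².

5.18 m/s²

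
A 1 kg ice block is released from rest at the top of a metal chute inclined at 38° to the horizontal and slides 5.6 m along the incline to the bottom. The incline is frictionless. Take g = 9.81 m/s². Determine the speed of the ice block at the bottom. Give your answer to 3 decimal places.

8.225 m/s

The weight component along the incline is mg sin 38° = 6.040 N and the normal force is N = mg cos 38° = 7.730 N.
With no friction, a = g sin 38° = 6.0396 m/s².
Starting from rest over a distance of 5.6 m, v² = 2aL = 2 × 6.0396 × 5.6 = 67.6435, so v = 8.2246 m/s.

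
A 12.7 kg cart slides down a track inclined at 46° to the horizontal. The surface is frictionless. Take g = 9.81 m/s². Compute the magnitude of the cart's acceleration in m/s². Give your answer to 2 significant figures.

7.1 m/s²

Resolving the weight along the incline: the component pulling the cart down the slope is mg sin 46° = 12.7 × 9.81 × 0.7193 = 89.615 N, and the normal force is N = mg cos 46° = 12.7 × 9.81 × 0.6947 = 86.551 N.
With no friction the net force along the incline is 89.615 N, so a = g sin 46° = 89.615 / 12.7 = 7.0563 m/s².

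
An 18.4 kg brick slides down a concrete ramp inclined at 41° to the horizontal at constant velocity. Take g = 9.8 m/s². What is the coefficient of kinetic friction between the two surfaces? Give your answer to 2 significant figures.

At constant velocity the net force along the incline is zero: mg sin 41° = μ mg cos 41°.
So μ = tan 41° = 0.6561 / 0.7547 = 0.8694.

0.87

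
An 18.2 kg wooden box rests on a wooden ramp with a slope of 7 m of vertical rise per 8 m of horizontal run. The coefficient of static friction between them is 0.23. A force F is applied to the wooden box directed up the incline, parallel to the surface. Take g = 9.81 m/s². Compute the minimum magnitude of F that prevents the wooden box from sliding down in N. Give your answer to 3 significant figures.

86.7 N

The normal force is N = mg cos 41.19° = 134.367 N. With F at its minimum the wooden box is on the verge of sliding down, so static friction is at its maximum μ_s N = 0.23 × 134.367 = 30.904 N and acts up the slope.
Equilibrium along the incline: F + μ_s N = mg sin 41.19°, so F = 117.571 − 30.904 = 86.667 N.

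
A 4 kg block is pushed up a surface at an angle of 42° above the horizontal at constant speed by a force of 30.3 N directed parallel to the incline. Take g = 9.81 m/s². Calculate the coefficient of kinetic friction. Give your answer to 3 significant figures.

At constant speed ΣF = 0 along the incline. The applied 30.3 N acts up the slope; the weight component mg sin 42° = 26.257 N and kinetic friction μN both act down the slope.
So 30.3 = 26.257 + μ × 29.161, giving μ = (30.3 − 26.257) / 29.161 = 0.1386.

0.139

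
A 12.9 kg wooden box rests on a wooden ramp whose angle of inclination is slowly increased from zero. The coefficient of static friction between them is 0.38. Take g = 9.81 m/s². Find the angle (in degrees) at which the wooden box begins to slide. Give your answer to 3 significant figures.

At the threshold of sliding, static friction is at its maximum μ_s N and exactly balances the weight component along the incline: mg sin θ = μ_s mg cos θ.
Hence tan θ = μ_s = 0.38, so θ = arctan(0.38) = 20.8068°.

20.8°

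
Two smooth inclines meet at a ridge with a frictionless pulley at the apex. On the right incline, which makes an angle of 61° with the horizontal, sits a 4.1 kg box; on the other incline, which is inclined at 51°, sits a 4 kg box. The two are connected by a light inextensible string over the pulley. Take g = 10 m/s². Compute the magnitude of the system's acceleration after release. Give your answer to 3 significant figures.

Resolve each weight along its own incline: the 4.1 kg mass has component 4.1 × 10 × sin 61° = 35.859 N down its slope, and the 4 kg mass has 4 × 10 × sin 51° = 31.086 N down its slope.
The 4.1 kg side's 35.859 N exceeds the other side's 31.086 N, so that mass slides down and the 4 kg mass slides up. Taking that direction as positive, Newton's second law for the whole system gives 35.859 − 31.086 = (4.1 + 4) a, so a = 4.773 / 8.1 = 0.5893 m/s².

0.589 m/s²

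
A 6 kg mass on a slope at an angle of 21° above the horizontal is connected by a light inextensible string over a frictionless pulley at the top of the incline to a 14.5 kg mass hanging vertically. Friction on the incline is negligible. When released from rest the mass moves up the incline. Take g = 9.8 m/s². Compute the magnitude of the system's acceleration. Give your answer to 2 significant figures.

For the mass on the incline: the weight component along the slope is m₁g sin 21° = 6 × 9.8 × 0.3584 = 21.074 N and the normal force is N = m₁g cos 21° = 54.895 N.
Newton's second law for the mass (up-slope positive): T − 21.074 = 6 a. For the hanging mass (downward positive): 14.5 × 9.8 − T = 14.5 a.
Adding the two equations eliminates T: 121.026 = 20.5 a, so a = 5.9037 m/s².

5.9 m/s²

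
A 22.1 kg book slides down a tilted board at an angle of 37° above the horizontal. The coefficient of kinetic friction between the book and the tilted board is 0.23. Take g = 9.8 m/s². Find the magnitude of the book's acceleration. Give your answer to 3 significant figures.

Resolving the weight along the incline: the component pulling the book down the slope is mg sin 37° = 22.1 × 9.8 × 0.6018 = 130.338 N, and the normal force is N = mg cos 37° = 22.1 × 9.8 × 0.7986 = 172.961 N.
Kinetic friction acts up the slope with magnitude f = μN = 0.23 × 172.961 = 39.781 N.
Net force along the incline is 130.338 − 39.781 = 90.557 N, so a = 90.557 / 22.1 = 4.0976 m/s².

4.10 m/s²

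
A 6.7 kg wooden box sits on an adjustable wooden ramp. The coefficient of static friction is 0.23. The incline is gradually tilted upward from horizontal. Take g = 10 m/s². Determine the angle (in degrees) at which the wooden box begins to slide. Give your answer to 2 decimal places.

At the threshold of sliding, static friction is at its maximum μ_s N and exactly balances the weight component along the incline: mg sin θ = μ_s mg cos θ.
Hence tan θ = μ_s = 0.23, so θ = arctan(0.23) = 12.9528°.

12.95°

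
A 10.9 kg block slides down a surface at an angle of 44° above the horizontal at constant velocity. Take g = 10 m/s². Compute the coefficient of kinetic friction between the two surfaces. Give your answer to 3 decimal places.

0.966

At constant velocity the net force along the incline is zero: mg sin 44° = μ mg cos 44°.
So μ = tan 44° = 0.6947 / 0.7193 = 0.9658.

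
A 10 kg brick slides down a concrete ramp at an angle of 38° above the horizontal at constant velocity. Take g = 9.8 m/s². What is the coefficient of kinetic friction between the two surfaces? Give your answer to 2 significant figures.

At constant velocity the net force along the incline is zero: mg sin 38° = μ mg cos 38°.
So μ = tan 38° = 0.6157 / 0.7880 = 0.7813.

0.78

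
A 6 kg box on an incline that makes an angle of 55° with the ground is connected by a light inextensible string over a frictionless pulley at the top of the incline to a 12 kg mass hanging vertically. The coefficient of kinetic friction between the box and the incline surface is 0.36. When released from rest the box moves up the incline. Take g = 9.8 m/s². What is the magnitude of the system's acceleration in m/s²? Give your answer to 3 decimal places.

For the box on the incline: the weight component along the slope is m₁g sin 55° = 6 × 9.8 × 0.8192 = 48.169 N and the normal force is N = m₁g cos 55° = 33.726 N.
Kinetic friction opposes the box's motion up the incline: f = μN = 0.36 × 33.726 = 12.141 N acting down the slope.
Newton's second law for the box (up-slope positive): T − 48.169 − 12.141 = 6 a. For the hanging mass (downward positive): 12 × 9.8 − T = 12 a.
Adding the two equations eliminates T: 57.290 = 18 a, so a = 3.1828 m/s².

3.183 m/s²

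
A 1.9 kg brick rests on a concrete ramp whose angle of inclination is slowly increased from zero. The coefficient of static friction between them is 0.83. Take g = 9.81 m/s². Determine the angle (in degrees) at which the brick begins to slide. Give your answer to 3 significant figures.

39.7°

At the threshold of sliding, static friction is at its maximum μ_s N and exactly balances the weight component along the incline: mg sin θ = μ_s mg cos θ.
Hence tan θ = μ_s = 0.83, so θ = arctan(0.83) = 39.6927°.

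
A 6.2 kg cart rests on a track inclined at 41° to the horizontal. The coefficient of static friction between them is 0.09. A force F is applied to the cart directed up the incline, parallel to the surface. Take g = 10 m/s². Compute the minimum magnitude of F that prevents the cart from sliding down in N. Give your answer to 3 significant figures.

The normal force is N = mg cos 41° = 46.792 N. With F at its minimum the cart is on the verge of sliding down, so static friction is at its maximum μ_s N = 0.09 × 46.792 = 4.211 N and acts up the slope.
Equilibrium along the incline: F + μ_s N = mg sin 41°, so F = 40.676 − 4.211 = 36.465 N.

36.5 N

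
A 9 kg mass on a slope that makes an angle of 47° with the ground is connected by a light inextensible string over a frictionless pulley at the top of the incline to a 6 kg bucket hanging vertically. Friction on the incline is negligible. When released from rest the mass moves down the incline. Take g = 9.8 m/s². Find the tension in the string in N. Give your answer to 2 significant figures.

For the mass on the incline: the weight component along the slope is m₁g sin 47° = 9 × 9.8 × 0.7314 = 64.509 N and the normal force is N = m₁g cos 47° = 60.152 N.
Newton's second law for the mass (down-slope positive): 64.509 − T = 9 a. For the hanging bucket (upward positive): T − 6 × 9.8 = 6 a.
Adding the two equations eliminates T: 5.709 = 15 a, so a = 0.3806 m/s².
Then from the hanging bucket's equation, T = 6 × (9.8 + 0.3806) = 61.084 N.

61 N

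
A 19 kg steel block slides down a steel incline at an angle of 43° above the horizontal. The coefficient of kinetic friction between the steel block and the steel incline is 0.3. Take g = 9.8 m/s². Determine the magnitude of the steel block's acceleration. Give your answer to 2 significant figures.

Resolving the weight along the incline: the component pulling the steel block down the slope is mg sin 43° = 19 × 9.8 × 0.6820 = 126.988 N, and the normal force is N = mg cos 43° = 19 × 9.8 × 0.7314 = 136.187 N.
Kinetic friction acts up the slope with magnitude f = μN = 0.3 × 136.187 = 40.856 N.
Net force along the incline is 126.988 − 40.856 = 86.132 N, so a = 86.132 / 19 = 4.5333 m/s².

4.5 m/s²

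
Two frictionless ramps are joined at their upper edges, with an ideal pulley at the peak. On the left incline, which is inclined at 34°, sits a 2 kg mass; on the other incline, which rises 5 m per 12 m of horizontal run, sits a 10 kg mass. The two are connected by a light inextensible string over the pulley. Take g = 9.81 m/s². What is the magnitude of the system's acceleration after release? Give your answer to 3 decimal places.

2.230 m/s²

Resolve each weight along its own incline: the 2 kg mass has component 2 × 9.81 × sin 34° = 10.971 N down its slope, and the 10 kg mass has 10 × 9.81 × sin 22.62° = 37.731 N down its slope.
The 10 kg side's 37.731 N exceeds the other side's 10.971 N, so that mass slides down and the 2 kg mass slides up. Taking that direction as positive, Newton's second law for the whole system gives 37.731 − 10.971 = (2 + 10) a, so a = 26.760 / 12 = 2.2300 m/s².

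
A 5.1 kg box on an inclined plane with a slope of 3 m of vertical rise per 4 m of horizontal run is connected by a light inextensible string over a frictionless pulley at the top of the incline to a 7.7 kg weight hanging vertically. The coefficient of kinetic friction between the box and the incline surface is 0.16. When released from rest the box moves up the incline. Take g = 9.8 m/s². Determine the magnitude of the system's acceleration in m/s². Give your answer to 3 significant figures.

For the box on the incline: the weight component along the slope is m₁g sin 36.87° = 5.1 × 9.8 × 0.6000 = 29.988 N and the normal force is N = m₁g cos 36.87° = 39.984 N.
Kinetic friction opposes the box's motion up the incline: f = μN = 0.16 × 39.984 = 6.397 N acting down the slope.
Newton's second law for the box (up-slope positive): T − 29.988 − 6.397 = 5.1 a. For the hanging weight (downward positive): 7.7 × 9.8 − T = 7.7 a.
Adding the two equations eliminates T: 39.075 = 12.8 a, so a = 3.0527 m/s².

3.05 m/s²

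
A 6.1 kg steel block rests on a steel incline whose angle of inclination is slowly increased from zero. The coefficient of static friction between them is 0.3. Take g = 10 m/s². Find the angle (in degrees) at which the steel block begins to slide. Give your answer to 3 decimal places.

16.699°

At the threshold of sliding, static friction is at its maximum μ_s N and exactly balances the weight component along the incline: mg sin θ = μ_s mg cos θ.
Hence tan θ = μ_s = 0.3, so θ = arctan(0.3) = 16.6992°.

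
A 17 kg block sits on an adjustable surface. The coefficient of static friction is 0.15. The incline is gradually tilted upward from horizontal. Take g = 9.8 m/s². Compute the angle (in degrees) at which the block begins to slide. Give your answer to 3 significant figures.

8.53°

At the threshold of sliding, static friction is at its maximum μ_s N and exactly balances the weight component along the incline: mg sin θ = μ_s mg cos θ.
Hence tan θ = μ_s = 0.15, so θ = arctan(0.15) = 8.5308°.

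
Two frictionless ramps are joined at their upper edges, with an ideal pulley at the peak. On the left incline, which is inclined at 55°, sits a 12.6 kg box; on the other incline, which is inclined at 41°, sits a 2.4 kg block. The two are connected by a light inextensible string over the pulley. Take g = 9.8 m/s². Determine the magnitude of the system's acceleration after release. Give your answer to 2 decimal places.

5.71 m/s²

Resolve each weight along its own incline: the 12.6 kg mass has component 12.6 × 9.8 × sin 55° = 101.149 N down its slope, and the 2.4 kg mass has 2.4 × 9.8 × sin 41° = 15.431 N down its slope.
The 12.6 kg side's 101.149 N exceeds the other side's 15.431 N, so that mass slides down and the 2.4 kg mass slides up. Taking that direction as positive, Newton's second law for the whole system gives 101.149 − 15.431 = (12.6 + 2.4) a, so a = 85.718 / 15 = 5.7145 m/s².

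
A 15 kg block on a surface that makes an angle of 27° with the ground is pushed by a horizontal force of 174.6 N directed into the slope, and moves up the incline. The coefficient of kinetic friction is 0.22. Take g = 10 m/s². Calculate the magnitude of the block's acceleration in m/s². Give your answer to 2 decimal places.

2.71 m/s²

The horizontal push has components F cos 27° = 174.6 × 0.8910 = 155.569 N up the incline and F sin 27° = 174.6 × 0.4540 = 79.268 N pressing into the surface.
The normal force is therefore N = mg cos 27° + F sin 27° = 133.650 + 79.268 = 212.918 N, and kinetic friction down the slope is μN = 0.22 × 212.918 = 46.842 N.
Along the incline: F cos 27° − mg sin 27° − μN = ma, so 155.569 − 68.100 − 46.842 = 15 a, giving a = 2.7085 m/s².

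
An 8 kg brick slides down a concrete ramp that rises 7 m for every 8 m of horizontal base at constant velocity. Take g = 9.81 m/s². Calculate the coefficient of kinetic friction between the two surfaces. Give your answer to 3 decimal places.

0.875

At constant velocity the net force along the incline is zero: mg sin 41.19° = μ mg cos 41.19°.
So μ = tan 41.19° = 0.6585 / 0.7526 = 0.8750.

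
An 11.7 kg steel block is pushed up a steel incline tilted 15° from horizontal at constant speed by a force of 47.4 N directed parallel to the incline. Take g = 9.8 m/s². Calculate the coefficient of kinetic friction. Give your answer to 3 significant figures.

At constant speed ΣF = 0 along the incline. The applied 47.4 N acts up the slope; the weight component mg sin 15° = 29.676 N and kinetic friction μN both act down the slope.
So 47.4 = 29.676 + μ × 110.753, giving μ = (47.4 − 29.676) / 110.753 = 0.1600.

0.160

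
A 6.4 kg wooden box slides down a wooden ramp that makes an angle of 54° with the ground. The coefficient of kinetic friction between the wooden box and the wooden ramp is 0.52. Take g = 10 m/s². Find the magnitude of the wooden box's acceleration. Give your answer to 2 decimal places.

5.03 m/s²

Resolving the weight along the incline: the component pulling the wooden box down the slope is mg sin 54° = 6.4 × 10 × 0.8090 = 51.776 N, and the normal force is N = mg cos 54° = 6.4 × 10 × 0.5878 = 37.619 N.
Kinetic friction acts up the slope with magnitude f = μN = 0.52 × 37.619 = 19.562 N.
Net force along the incline is 51.776 − 19.562 = 32.214 N, so a = 32.214 / 6.4 = 5.0334 m/s².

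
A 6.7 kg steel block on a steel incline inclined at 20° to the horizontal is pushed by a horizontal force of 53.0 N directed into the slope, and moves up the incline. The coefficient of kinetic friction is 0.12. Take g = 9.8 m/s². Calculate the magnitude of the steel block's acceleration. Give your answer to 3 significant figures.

2.65 m/s²

The horizontal push has components F cos 20° = 53.0 × 0.9397 = 49.804 N up the incline and F sin 20° = 53.0 × 0.3420 = 18.126 N pressing into the surface.
The normal force is therefore N = mg cos 20° + F sin 20° = 61.701 + 18.126 = 79.827 N, and kinetic friction down the slope is μN = 0.12 × 79.827 = 9.579 N.
Along the incline: F cos 20° − mg sin 20° − μN = ma, so 49.804 − 22.456 − 9.579 = 6.7 a, giving a = 2.6521 m/s².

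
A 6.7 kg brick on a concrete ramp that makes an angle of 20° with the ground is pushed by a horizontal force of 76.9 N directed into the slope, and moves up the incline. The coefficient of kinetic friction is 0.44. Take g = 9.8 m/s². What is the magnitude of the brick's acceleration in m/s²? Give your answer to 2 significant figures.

1.7 m/s²

The horizontal push has components F cos 20° = 76.9 × 0.9397 = 72.263 N up the incline and F sin 20° = 76.9 × 0.3420 = 26.300 N pressing into the surface.
The normal force is therefore N = mg cos 20° + F sin 20° = 61.701 + 26.300 = 88.001 N, and kinetic friction down the slope is μN = 0.44 × 88.001 = 38.720 N.
Along the incline: F cos 20° − mg sin 20° − μN = ma, so 72.263 − 22.456 − 38.720 = 6.7 a, giving a = 1.6548 m/s².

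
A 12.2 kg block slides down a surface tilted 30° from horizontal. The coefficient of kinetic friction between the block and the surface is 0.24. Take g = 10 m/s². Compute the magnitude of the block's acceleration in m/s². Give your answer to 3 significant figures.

Resolving the weight along the incline: the component pulling the block down the slope is mg sin 30° = 12.2 × 10 × 0.5000 = 61.000 N, and the normal force is N = mg cos 30° = 12.2 × 10 × 0.8660 = 105.652 N.
Kinetic friction acts up the slope with magnitude f = μN = 0.24 × 105.652 = 25.356 N.
Net force along the incline is 61.000 − 25.356 = 35.644 N, so a = 35.644 / 12.2 = 2.9216 m/s².

2.92 m/s²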